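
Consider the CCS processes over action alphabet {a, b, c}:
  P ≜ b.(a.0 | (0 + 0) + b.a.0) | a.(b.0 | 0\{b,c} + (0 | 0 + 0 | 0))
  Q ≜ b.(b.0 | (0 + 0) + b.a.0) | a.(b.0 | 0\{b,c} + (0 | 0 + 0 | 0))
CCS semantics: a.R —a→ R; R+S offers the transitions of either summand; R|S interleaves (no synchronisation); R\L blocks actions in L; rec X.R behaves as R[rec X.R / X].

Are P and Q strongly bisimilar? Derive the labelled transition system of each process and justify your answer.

P's transition system — 15 states:
  m0 = b.(a.0 | (0 + 0) + b.a.0) | a.(b.0 | 0\{b,c} + (0 | 0 + 0 | 0)) :: --a--▸ m1, --b--▸ m2
  m1 = b.(a.0 | (0 + 0) + b.a.0) | (b.0 | 0\{b,c} + (0 | 0 + 0 | 0)) :: --b--▸ m3, --b--▸ m4
  m2 = (a.0 | (0 + 0) + b.a.0) | a.(b.0 | 0\{b,c} + (0 | 0 + 0 | 0)) :: --a--▸ m3, --a--▸ m5, --b--▸ m6
  m3 = (a.0 | (0 + 0) + b.a.0) | (b.0 | 0\{b,c} + (0 | 0 + 0 | 0)) :: --a--▸ m7, --b--▸ m8, --b--▸ m9
  m4 = b.(a.0 | (0 + 0) + b.a.0) | (0 | 0\{b,c}) :: --b--▸ m8
  m5 = 0 | (0 + 0) | a.(b.0 | 0\{b,c} + (0 | 0 + 0 | 0)) :: --a--▸ m7
  m6 = a.0 | a.(b.0 | 0\{b,c} + (0 | 0 + 0 | 0)) :: --a--▸ m10, --a--▸ m9
  m7 = 0 | (0 + 0) | (b.0 | 0\{b,c} + (0 | 0 + 0 | 0)) :: --b--▸ m11
  m8 = (a.0 | (0 + 0) + b.a.0) | (0 | 0\{b,c}) :: --a--▸ m11, --b--▸ m12
  m9 = a.0 | (b.0 | 0\{b,c} + (0 | 0 + 0 | 0)) :: --a--▸ m13, --b--▸ m12
  m10 = 0 | a.(b.0 | 0\{b,c} + (0 | 0 + 0 | 0)) :: --a--▸ m13
  m11 = 0 | (0 + 0) | (0 | 0\{b,c}) :: deadlocked
  m12 = a.0 | (0 | 0\{b,c}) :: --a--▸ m14
  m13 = 0 | (b.0 | 0\{b,c} + (0 | 0 + 0 | 0)) :: --b--▸ m14
  m14 = 0 | (0 | 0\{b,c}) :: deadlocked
Q's transition system — 15 states:
  n0 = b.(b.0 | (0 + 0) + b.a.0) | a.(b.0 | 0\{b,c} + (0 | 0 + 0 | 0)) :: --a--▸ n1, --b--▸ n2
  n1 = b.(b.0 | (0 + 0) + b.a.0) | (b.0 | 0\{b,c} + (0 | 0 + 0 | 0)) :: --b--▸ n3, --b--▸ n4
  n2 = (b.0 | (0 + 0) + b.a.0) | a.(b.0 | 0\{b,c} + (0 | 0 + 0 | 0)) :: --a--▸ n3, --b--▸ n5, --b--▸ n6
  n3 = (b.0 | (0 + 0) + b.a.0) | (b.0 | 0\{b,c} + (0 | 0 + 0 | 0)) :: --b--▸ n7, --b--▸ n8, --b--▸ n9
  n4 = b.(b.0 | (0 + 0) + b.a.0) | (0 | 0\{b,c}) :: --b--▸ n7
  n5 = 0 | (0 + 0) | a.(b.0 | 0\{b,c} + (0 | 0 + 0 | 0)) :: --a--▸ n8
  n6 = a.0 | a.(b.0 | 0\{b,c} + (0 | 0 + 0 | 0)) :: --a--▸ n10, --a--▸ n9
  n7 = (b.0 | (0 + 0) + b.a.0) | (0 | 0\{b,c}) :: --b--▸ n11, --b--▸ n12
  n8 = 0 | (0 + 0) | (b.0 | 0\{b,c} + (0 | 0 + 0 | 0)) :: --b--▸ n11
  n9 = a.0 | (b.0 | 0\{b,c} + (0 | 0 + 0 | 0)) :: --a--▸ n13, --b--▸ n12
  n10 = 0 | a.(b.0 | 0\{b,c} + (0 | 0 + 0 | 0)) :: --a--▸ n13
  n11 = 0 | (0 + 0) | (0 | 0\{b,c}) :: deadlocked
  n12 = a.0 | (0 | 0\{b,c}) :: --a--▸ n14
  n13 = 0 | (b.0 | 0\{b,c} + (0 | 0 + 0 | 0)) :: --b--▸ n14
  n14 = 0 | (0 | 0\{b,c}) :: deadlocked
Coarsest stable partition (strong bisimilarity classes):
  B0 = {m0}
  B1 = {m2}
  B2 = {m3}
  B3 = {m8}
  B4 = {m11, m14, n11, n14}
  B5 = {m12, n12}
  B6 = {m9, n9}
  B7 = {m13, m7, n13, n8}
  B8 = {m6, n6}
  B9 = {m10, m5, n10, n5}
  B10 = {m1}
  B11 = {m4}
  B12 = {n0}
  B13 = {n2}
  B14 = {n3}
  B15 = {n7}
  B16 = {n1}
  B17 = {n4}
m0 ∈ B0, n0 ∈ B12 → different blocks

not bisimilar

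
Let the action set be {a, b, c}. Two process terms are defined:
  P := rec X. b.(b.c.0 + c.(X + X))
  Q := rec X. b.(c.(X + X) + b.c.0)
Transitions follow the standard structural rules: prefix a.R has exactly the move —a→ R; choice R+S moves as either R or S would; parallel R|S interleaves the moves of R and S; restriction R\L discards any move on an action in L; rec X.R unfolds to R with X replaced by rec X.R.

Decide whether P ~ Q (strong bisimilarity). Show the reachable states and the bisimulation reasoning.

YES

P's transition system — 5 states:
  s0 = rec X. b.(b.c.0 + c.(X + X)) ⊢ -b-> s1
  s1 = b.c.0 + c.((rec X. b.(b.c.0 + c.(X + X))) + (rec X. b.(b.c.0 + c.(X + X)))) ⊢ -b-> s2, -c-> s3
  s2 = c.0 ⊢ -c-> s4
  s3 = (rec X. b.(b.c.0 + c.(X + X))) + (rec X. b.(b.c.0 + c.(X + X))) ⊢ -b-> s1
  s4 = 0 ⊢ ∅
Q's transition system — 5 states:
  t0 = rec X. b.(c.(X + X) + b.c.0) ⊢ -b-> t1
  t1 = c.((rec X. b.(c.(X + X) + b.c.0)) + (rec X. b.(c.(X + X) + b.c.0))) + b.c.0 ⊢ -b-> t2, -c-> t3
  t2 = c.0 ⊢ -c-> t4
  t3 = (rec X. b.(c.(X + X) + b.c.0)) + (rec X. b.(c.(X + X) + b.c.0)) ⊢ -b-> t1
  t4 = 0 ⊢ ∅
Coarsest stable partition (strong bisimilarity classes):
  B0 = {s0, s3, t0, t3}
  B1 = {s1, t1}
  B2 = {s2, t2}
  B3 = {s4, t4}
s0 ∈ B0, t0 ∈ B0 → same block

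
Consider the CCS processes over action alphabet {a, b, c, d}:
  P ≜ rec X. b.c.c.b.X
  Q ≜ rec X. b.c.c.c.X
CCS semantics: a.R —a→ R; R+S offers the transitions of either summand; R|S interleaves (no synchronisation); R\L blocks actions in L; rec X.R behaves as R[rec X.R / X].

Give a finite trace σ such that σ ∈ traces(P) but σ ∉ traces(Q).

bccb

Reachable graph of P (4 states):
  m0 = rec X. b.c.c.b.X :: -b-> m1
  m1 = c.c.b.(rec X. b.c.c.b.X) :: -c-> m2
  m2 = c.b.(rec X. b.c.c.b.X) :: -c-> m3
  m3 = b.(rec X. b.c.c.b.X) :: -b-> m0
Reachable graph of Q (4 states):
  n0 = rec X. b.c.c.c.X :: -b-> n1
  n1 = c.c.c.(rec X. b.c.c.c.X) :: -c-> n2
  n2 = c.c.(rec X. b.c.c.c.X) :: -c-> n3
  n3 = c.(rec X. b.c.c.c.X) :: -c-> n0
Trace ⟨bccb⟩ through P, begin at {m0}:
  [1] b ⇒ {m1}
  [2] c ⇒ {m2}
  [3] c ⇒ {m3}
  [4] b ⇒ {m0}
  ✓ P
Trace ⟨bccb⟩ through Q, begin at {n0}:
  [1] b ⇒ {n1}
  [2] c ⇒ {n2}
  [3] c ⇒ {n3}
  [4] b ⇒ ∅ (Q stuck)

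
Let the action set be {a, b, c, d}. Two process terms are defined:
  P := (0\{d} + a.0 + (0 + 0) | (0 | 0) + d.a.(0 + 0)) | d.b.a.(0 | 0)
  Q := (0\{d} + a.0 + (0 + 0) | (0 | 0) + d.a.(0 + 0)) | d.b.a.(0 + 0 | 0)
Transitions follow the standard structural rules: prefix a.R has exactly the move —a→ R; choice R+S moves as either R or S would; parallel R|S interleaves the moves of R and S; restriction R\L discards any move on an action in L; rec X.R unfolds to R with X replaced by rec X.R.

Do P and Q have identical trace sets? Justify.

P's transition system — 16 states:
  s0 = (0\{d} + a.0 + (0 + 0) | (0 | 0) + d.a.(0 + 0)) | d.b.a.(0 | 0) → —a→ s1, —d→ s2, —d→ s3
  s1 = 0 | d.b.a.(0 | 0) → —d→ s4
  s2 = (0\{d} + a.0 + (0 + 0) | (0 | 0) + d.a.(0 + 0)) | b.a.(0 | 0) → —a→ s4, —b→ s5, —d→ s6
  s3 = a.(0 + 0) | d.b.a.(0 | 0) → —a→ s7, —d→ s6
  s4 = 0 | b.a.(0 | 0) → —b→ s8
  s5 = (0\{d} + a.0 + (0 + 0) | (0 | 0) + d.a.(0 + 0)) | a.(0 | 0) → —a→ s8, —a→ s9, —d→ s10
  s6 = a.(0 + 0) | b.a.(0 | 0) → —a→ s11, —b→ s10
  s7 = (0 + 0) | d.b.a.(0 | 0) → —d→ s11
  s8 = 0 | a.(0 | 0) → —a→ s12
  s9 = (0\{d} + a.0 + (0 + 0) | (0 | 0) + d.a.(0 + 0)) | (0 | 0) → —a→ s12, —d→ s13
  s10 = a.(0 + 0) | a.(0 | 0) → —a→ s13, —a→ s14
  s11 = (0 + 0) | b.a.(0 | 0) → —b→ s14
  s12 = 0 | (0 | 0) → ∅
  s13 = a.(0 + 0) | (0 | 0) → —a→ s15
  s14 = (0 + 0) | a.(0 | 0) → —a→ s15
  s15 = (0 + 0) | (0 | 0) → ∅
Q's transition system — 16 states:
  t0 = (0\{d} + a.0 + (0 + 0) | (0 | 0) + d.a.(0 + 0)) | d.b.a.(0 + 0 | 0) → —a→ t1, —d→ t2, —d→ t3
  t1 = 0 | d.b.a.(0 + 0 | 0) → —d→ t4
  t2 = (0\{d} + a.0 + (0 + 0) | (0 | 0) + d.a.(0 + 0)) | b.a.(0 + 0 | 0) → —a→ t4, —b→ t5, —d→ t6
  t3 = a.(0 + 0) | d.b.a.(0 + 0 | 0) → —a→ t7, —d→ t6
  t4 = 0 | b.a.(0 + 0 | 0) → —b→ t8
  t5 = (0\{d} + a.0 + (0 + 0) | (0 | 0) + d.a.(0 + 0)) | a.(0 + 0 | 0) → —a→ t8, —a→ t9, —d→ t10
  t6 = a.(0 + 0) | b.a.(0 + 0 | 0) → —a→ t11, —b→ t10
  t7 = (0 + 0) | d.b.a.(0 + 0 | 0) → —d→ t11
  t8 = 0 | a.(0 + 0 | 0) → —a→ t12
  t9 = (0\{d} + a.0 + (0 + 0) | (0 | 0) + d.a.(0 + 0)) | (0 + 0 | 0) → —a→ t12, —d→ t13
  t10 = a.(0 + 0) | a.(0 + 0 | 0) → —a→ t13, —a→ t14
  t11 = (0 + 0) | b.a.(0 + 0 | 0) → —b→ t14
  t12 = 0 | (0 + 0 | 0) → ∅
  t13 = a.(0 + 0) | (0 + 0 | 0) → —a→ t15
  t14 = (0 + 0) | a.(0 + 0 | 0) → —a→ t15
  t15 = (0 + 0) | (0 + 0 | 0) → ∅
Coarsest stable partition (strong bisimilarity classes):
  B0 = {s0, t0}
  B1 = {s3, t3}
  B2 = {s1, s7, t1, t7}
  B3 = {s11, s4, t11, t4}
  B4 = {s13, s14, s8, t13, t14, t8}
  B5 = {s12, s15, t12, t15}
  B6 = {s6, t6}
  B7 = {s10, t10}
  B8 = {s2, t2}
  B9 = {s5, t5}
  B10 = {s9, t9}
s0 ∈ B0, t0 ∈ B0 → same block
Bisimilar ⇒ trace-equivalent.

trace-equivalent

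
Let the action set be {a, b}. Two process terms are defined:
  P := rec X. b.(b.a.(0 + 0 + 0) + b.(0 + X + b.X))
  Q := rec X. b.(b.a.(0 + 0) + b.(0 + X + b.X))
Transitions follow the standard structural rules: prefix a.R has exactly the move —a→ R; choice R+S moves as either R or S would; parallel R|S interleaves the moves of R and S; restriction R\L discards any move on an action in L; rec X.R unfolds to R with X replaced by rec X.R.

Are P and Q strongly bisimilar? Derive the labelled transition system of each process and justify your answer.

P ~ Q

LTS(P): 5 reachable states
  m0 = rec X. b.(b.a.(0 + 0 + 0) + b.(0 + X + b.X)) ⊢ --b--▸ m1
  m1 = b.a.(0 + 0 + 0) + b.(0 + (rec X. b.(b.a.(0 + 0 + 0) + b.(0 + X + b.X))) + b.(rec X. b.(b.a.(0 + 0 + 0) + b.(0 + X + b.X)))) ⊢ --b--▸ m2, --b--▸ m3
  m2 = 0 + (rec X. b.(b.a.(0 + 0 + 0) + b.(0 + X + b.X))) + b.(rec X. b.(b.a.(0 + 0 + 0) + b.(0 + X + b.X))) ⊢ --b--▸ m0, --b--▸ m1
  m3 = a.(0 + 0 + 0) ⊢ --a--▸ m4
  m4 = 0 + 0 + 0 ⊢ ∅
LTS(Q): 5 reachable states
  n0 = rec X. b.(b.a.(0 + 0) + b.(0 + X + b.X)) ⊢ --b--▸ n1
  n1 = b.a.(0 + 0) + b.(0 + (rec X. b.(b.a.(0 + 0) + b.(0 + X + b.X))) + b.(rec X. b.(b.a.(0 + 0) + b.(0 + X + b.X)))) ⊢ --b--▸ n2, --b--▸ n3
  n2 = 0 + (rec X. b.(b.a.(0 + 0) + b.(0 + X + b.X))) + b.(rec X. b.(b.a.(0 + 0) + b.(0 + X + b.X))) ⊢ --b--▸ n0, --b--▸ n1
  n3 = a.(0 + 0) ⊢ --a--▸ n4
  n4 = 0 + 0 ⊢ ∅
Partition-refinement fixed point:
  B0 = {m0, n0}
  B1 = {m1, n1}
  B2 = {m2, n2}
  B3 = {m3, n3}
  B4 = {m4, n4}
m0 ∈ B0, n0 ∈ B0 → same block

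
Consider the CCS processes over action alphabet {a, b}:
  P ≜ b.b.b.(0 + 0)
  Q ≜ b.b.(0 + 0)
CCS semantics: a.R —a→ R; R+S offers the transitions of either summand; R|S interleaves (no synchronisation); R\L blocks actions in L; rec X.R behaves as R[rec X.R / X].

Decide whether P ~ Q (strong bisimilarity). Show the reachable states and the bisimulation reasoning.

Reachable graph of P (4 states):
  p0 = b.b.b.(0 + 0) has moves --b--▸ p1
  p1 = b.b.(0 + 0) has moves --b--▸ p2
  p2 = b.(0 + 0) has moves --b--▸ p3
  p3 = 0 + 0 has moves ∅
Reachable graph of Q (3 states):
  q0 = b.b.(0 + 0) has moves --b--▸ q1
  q1 = b.(0 + 0) has moves --b--▸ q2
  q2 = 0 + 0 has moves ∅
Partition-refinement fixed point:
  B0 = {p0}
  B1 = {p1, q0}
  B2 = {p2, q1}
  B3 = {p3, q2}
p0 ∈ B0, q0 ∈ B1 → different blocks

not bisimilar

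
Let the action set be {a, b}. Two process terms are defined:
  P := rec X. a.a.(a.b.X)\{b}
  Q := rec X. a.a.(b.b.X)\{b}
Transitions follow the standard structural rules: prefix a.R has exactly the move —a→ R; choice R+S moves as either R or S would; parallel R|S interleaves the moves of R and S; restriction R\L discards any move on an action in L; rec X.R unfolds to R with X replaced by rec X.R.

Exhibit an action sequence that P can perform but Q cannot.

aaa

Reachable graph of P (4 states):
  s0 = rec X. a.a.(a.b.X)\{b} ⊢ -a-> s1
  s1 = a.(a.b.(rec X. a.a.(a.b.X)\{b}))\{b} ⊢ -a-> s2
  s2 = (a.b.(rec X. a.a.(a.b.X)\{b}))\{b} ⊢ -a-> s3
  s3 = (b.(rec X. a.a.(a.b.X)\{b}))\{b} ⊢ ·
Reachable graph of Q (3 states):
  t0 = rec X. a.a.(b.b.X)\{b} ⊢ -a-> t1
  t1 = a.(b.b.(rec X. a.a.(b.b.X)\{b}))\{b} ⊢ -a-> t2
  t2 = (b.b.(rec X. a.a.(b.b.X)\{b}))\{b} ⊢ ·
Executing aaa from P (initial set {s0}):
  after a @ step 1: {s1}
  after a @ step 2: {s2}
  after a @ step 3: {s3}
  P completes σ.
Executing aaa from Q (initial set {t0}):
  after a @ step 1: {t1}
  after a @ step 2: {t2}
  after a @ step 3: ∅ (Q stuck)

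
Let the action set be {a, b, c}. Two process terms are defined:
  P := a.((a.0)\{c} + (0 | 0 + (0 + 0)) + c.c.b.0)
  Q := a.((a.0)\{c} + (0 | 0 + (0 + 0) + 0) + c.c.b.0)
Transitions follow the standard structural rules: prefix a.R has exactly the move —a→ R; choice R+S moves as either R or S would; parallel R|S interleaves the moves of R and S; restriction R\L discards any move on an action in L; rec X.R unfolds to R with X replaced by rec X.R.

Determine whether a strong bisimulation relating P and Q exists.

P ~ Q

P's transition system — 6 states:
  u0 = a.((a.0)\{c} + (0 | 0 + (0 + 0)) + c.c.b.0) | ··a··> u1
  u1 = (a.0)\{c} + (0 | 0 + (0 + 0)) + c.c.b.0 | ··a··> u2, ··c··> u3
  u2 = 0\{c} | deadlocked
  u3 = c.b.0 | ··c··> u4
  u4 = b.0 | ··b··> u5
  u5 = 0 | deadlocked
Q's transition system — 6 states:
  v0 = a.((a.0)\{c} + (0 | 0 + (0 + 0) + 0) + c.c.b.0) | ··a··> v1
  v1 = (a.0)\{c} + (0 | 0 + (0 + 0) + 0) + c.c.b.0 | ··a··> v2, ··c··> v3
  v2 = 0\{c} | deadlocked
  v3 = c.b.0 | ··c··> v4
  v4 = b.0 | ··b··> v5
  v5 = 0 | deadlocked
Coarsest stable partition (strong bisimilarity classes):
  B0 = {u0, v0}
  B1 = {u1, v1}
  B2 = {u3, v3}
  B3 = {u4, v4}
  B4 = {u2, u5, v2, v5}
u0 ∈ B0, v0 ∈ B0 → same block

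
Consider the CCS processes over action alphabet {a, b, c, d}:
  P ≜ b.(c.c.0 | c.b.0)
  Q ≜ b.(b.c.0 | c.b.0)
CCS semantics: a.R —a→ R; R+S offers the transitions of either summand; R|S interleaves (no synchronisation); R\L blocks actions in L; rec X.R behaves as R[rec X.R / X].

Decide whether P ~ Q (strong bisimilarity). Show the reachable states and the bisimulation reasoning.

P ≁ Q

LTS(P): 10 reachable states
  m0 = b.(c.c.0 | c.b.0) | -b-> m1
  m1 = c.c.0 | c.b.0 | -c-> m2, -c-> m3
  m2 = c.0 | c.b.0 | -c-> m4, -c-> m5
  m3 = c.c.0 | b.0 | -b-> m6, -c-> m5
  m4 = 0 | c.b.0 | -c-> m7
  m5 = c.0 | b.0 | -b-> m8, -c-> m7
  m6 = c.c.0 | 0 | -c-> m8
  m7 = 0 | b.0 | -b-> m9
  m8 = c.0 | 0 | -c-> m9
  m9 = 0 | 0 | stopped
LTS(Q): 10 reachable states
  n0 = b.(b.c.0 | c.b.0) | -b-> n1
  n1 = b.c.0 | c.b.0 | -b-> n2, -c-> n3
  n2 = c.0 | c.b.0 | -c-> n4, -c-> n5
  n3 = b.c.0 | b.0 | -b-> n5, -b-> n6
  n4 = 0 | c.b.0 | -c-> n7
  n5 = c.0 | b.0 | -b-> n8, -c-> n7
  n6 = b.c.0 | 0 | -b-> n8
  n7 = 0 | b.0 | -b-> n9
  n8 = c.0 | 0 | -c-> n9
  n9 = 0 | 0 | stopped
Bisimilarity quotient blocks:
  B0 = {m0}
  B1 = {m1}
  B2 = {m2, n2}
  B3 = {m5, n5}
  B4 = {m7, n7}
  B5 = {m9, n9}
  B6 = {m8, n8}
  B7 = {m4, n4}
  B8 = {m3}
  B9 = {m6}
  B10 = {n0}
  B11 = {n1}
  B12 = {n3}
  B13 = {n6}
m0 ∈ B0, n0 ∈ B10 → different blocks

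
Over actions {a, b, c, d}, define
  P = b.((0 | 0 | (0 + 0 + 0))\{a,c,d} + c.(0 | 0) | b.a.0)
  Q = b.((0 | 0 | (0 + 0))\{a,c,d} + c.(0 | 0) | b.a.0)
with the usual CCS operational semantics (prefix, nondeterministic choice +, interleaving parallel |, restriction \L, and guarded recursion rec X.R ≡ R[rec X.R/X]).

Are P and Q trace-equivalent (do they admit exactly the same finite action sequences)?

trace-equivalent

LTS(P): 7 reachable states
  u0 = b.((0 | 0 | (0 + 0 + 0))\{a,c,d} + c.(0 | 0) | b.a.0) → =b=> u1
  u1 = (0 | 0 | (0 + 0 + 0))\{a,c,d} + c.(0 | 0) | b.a.0 → =b=> u2, =c=> u3
  u2 = c.(0 | 0) | a.0 → =a=> u4, =c=> u5
  u3 = 0 | 0 | b.a.0 → =b=> u5
  u4 = c.(0 | 0) | 0 → =c=> u6
  u5 = 0 | 0 | a.0 → =a=> u6
  u6 = 0 | 0 | 0 → deadlocked
LTS(Q): 7 reachable states
  v0 = b.((0 | 0 | (0 + 0))\{a,c,d} + c.(0 | 0) | b.a.0) → =b=> v1
  v1 = (0 | 0 | (0 + 0))\{a,c,d} + c.(0 | 0) | b.a.0 → =b=> v2, =c=> v3
  v2 = c.(0 | 0) | a.0 → =a=> v4, =c=> v5
  v3 = 0 | 0 | b.a.0 → =b=> v5
  v4 = c.(0 | 0) | 0 → =c=> v6
  v5 = 0 | 0 | a.0 → =a=> v6
  v6 = 0 | 0 | 0 → deadlocked
Bisimilarity quotient blocks:
  B0 = {u0, v0}
  B1 = {u1, v1}
  B2 = {u2, v2}
  B3 = {u4, v4}
  B4 = {u6, v6}
  B5 = {u5, v5}
  B6 = {u3, v3}
u0 ∈ B0, v0 ∈ B0 → same block
Bisimilar ⇒ trace-equivalent.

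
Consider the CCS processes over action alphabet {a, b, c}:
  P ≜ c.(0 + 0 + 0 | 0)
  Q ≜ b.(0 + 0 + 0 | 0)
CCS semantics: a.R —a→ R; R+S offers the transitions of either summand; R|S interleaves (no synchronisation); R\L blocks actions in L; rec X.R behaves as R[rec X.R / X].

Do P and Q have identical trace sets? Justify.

LTS(P): 2 reachable states
  s0 = c.(0 + 0 + 0 | 0) has moves ··c··> s1
  s1 = 0 + 0 + 0 | 0 has moves (no moves)
LTS(Q): 2 reachable states
  t0 = b.(0 + 0 + 0 | 0) has moves ··b··> t1
  t1 = 0 + 0 + 0 | 0 has moves (no moves)
Executing c from P (initial set {s0}):
  after c @ step 1: {s1}
  P completes σ.
Executing c from Q (initial set {t0}):
  after c @ step 1: ∅ (Q stuck)

traces(P) ≠ traces(Q) — witness ⟨c⟩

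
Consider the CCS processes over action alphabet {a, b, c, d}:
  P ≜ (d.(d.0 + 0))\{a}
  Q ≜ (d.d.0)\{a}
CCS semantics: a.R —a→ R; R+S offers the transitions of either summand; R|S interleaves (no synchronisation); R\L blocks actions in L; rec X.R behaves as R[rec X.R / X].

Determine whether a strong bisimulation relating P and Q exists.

Reachable graph of P (3 states):
  p0 = (d.(d.0 + 0))\{a} :: =d=> p1
  p1 = (d.0 + 0)\{a} :: =d=> p2
  p2 = 0\{a} :: deadlocked
Reachable graph of Q (3 states):
  q0 = (d.d.0)\{a} :: =d=> q1
  q1 = (d.0)\{a} :: =d=> q2
  q2 = 0\{a} :: deadlocked
Coarsest stable partition (strong bisimilarity classes):
  B0 = {p0, q0}
  B1 = {p1, q1}
  B2 = {p2, q2}
p0 ∈ B0, q0 ∈ B0 → same block

YES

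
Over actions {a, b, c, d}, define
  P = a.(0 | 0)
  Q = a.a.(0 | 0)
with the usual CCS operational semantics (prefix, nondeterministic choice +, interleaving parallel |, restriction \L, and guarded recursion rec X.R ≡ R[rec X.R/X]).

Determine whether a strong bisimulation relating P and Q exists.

LTS(P): 2 reachable states
  u0 = a.(0 | 0) :: ··a··> u1
  u1 = 0 | 0 :: ·
LTS(Q): 3 reachable states
  v0 = a.a.(0 | 0) :: ··a··> v1
  v1 = a.(0 | 0) :: ··a··> v2
  v2 = 0 | 0 :: ·
Bisimilarity quotient blocks:
  B0 = {u0, v1}
  B1 = {u1, v2}
  B2 = {v0}
u0 ∈ B0, v0 ∈ B2 → different blocks

not bisimilar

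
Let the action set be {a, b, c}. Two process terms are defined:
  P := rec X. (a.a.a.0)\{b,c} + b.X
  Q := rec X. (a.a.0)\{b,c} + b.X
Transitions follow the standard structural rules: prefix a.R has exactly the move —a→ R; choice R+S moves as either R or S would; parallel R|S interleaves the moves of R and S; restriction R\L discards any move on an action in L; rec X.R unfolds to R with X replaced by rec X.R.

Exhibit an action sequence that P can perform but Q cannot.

aaa

LTS(P): 4 reachable states
  m0 = rec X. (a.a.a.0)\{b,c} + b.X has moves --a--▸ m1, --b--▸ m0
  m1 = (a.a.0)\{b,c} has moves --a--▸ m2
  m2 = (a.0)\{b,c} has moves --a--▸ m3
  m3 = 0\{b,c} has moves ∅
LTS(Q): 3 reachable states
  n0 = rec X. (a.a.0)\{b,c} + b.X has moves --a--▸ n1, --b--▸ n0
  n1 = (a.0)\{b,c} has moves --a--▸ n2
  n2 = 0\{b,c} has moves ∅
Trace ⟨aaa⟩ through P, begin at {m0}:
  step 1 (a): {m1}
  step 2 (a): {m2}
  step 3 (a): {m3}
  — P admits the full trace.
Trace ⟨aaa⟩ through Q, begin at {n0}:
  step 1 (a): {n1}
  step 2 (a): {n2}
  step 3 (a): ∅  — Q cannot continue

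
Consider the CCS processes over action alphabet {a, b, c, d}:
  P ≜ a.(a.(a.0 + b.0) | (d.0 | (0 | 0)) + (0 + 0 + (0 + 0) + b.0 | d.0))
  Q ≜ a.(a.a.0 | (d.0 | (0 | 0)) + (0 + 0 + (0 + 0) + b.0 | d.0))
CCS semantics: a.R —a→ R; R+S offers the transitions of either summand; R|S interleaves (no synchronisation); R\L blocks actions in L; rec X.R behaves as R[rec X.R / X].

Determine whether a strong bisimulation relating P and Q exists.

LTS(P): 10 reachable states
  p0 = a.(a.(a.0 + b.0) | (d.0 | (0 | 0)) + (0 + 0 + (0 + 0) + b.0 | d.0)) ⊢ —a→ p1
  p1 = a.(a.0 + b.0) | (d.0 | (0 | 0)) + (0 + 0 + (0 + 0) + b.0 | d.0) ⊢ —a→ p2, —b→ p3, —d→ p4, —d→ p5
  p2 = (a.0 + b.0) | (d.0 | (0 | 0)) ⊢ —a→ p6, —b→ p6, —d→ p7
  p3 = 0 | d.0 ⊢ —d→ p8
  p4 = a.(a.0 + b.0) | (0 | (0 | 0)) ⊢ —a→ p7
  p5 = b.0 | 0 ⊢ —b→ p8
  p6 = 0 | (d.0 | (0 | 0)) ⊢ —d→ p9
  p7 = (a.0 + b.0) | (0 | (0 | 0)) ⊢ —a→ p9, —b→ p9
  p8 = 0 | 0 ⊢ (no moves)
  p9 = 0 | (0 | (0 | 0)) ⊢ (no moves)
LTS(Q): 10 reachable states
  q0 = a.(a.a.0 | (d.0 | (0 | 0)) + (0 + 0 + (0 + 0) + b.0 | d.0)) ⊢ —a→ q1
  q1 = a.a.0 | (d.0 | (0 | 0)) + (0 + 0 + (0 + 0) + b.0 | d.0) ⊢ —a→ q2, —b→ q3, —d→ q4, —d→ q5
  q2 = a.0 | (d.0 | (0 | 0)) ⊢ —a→ q6, —d→ q7
  q3 = 0 | d.0 ⊢ —d→ q8
  q4 = a.a.0 | (0 | (0 | 0)) ⊢ —a→ q7
  q5 = b.0 | 0 ⊢ —b→ q8
  q6 = 0 | (d.0 | (0 | 0)) ⊢ —d→ q9
  q7 = a.0 | (0 | (0 | 0)) ⊢ —a→ q9
  q8 = 0 | 0 ⊢ (no moves)
  q9 = 0 | (0 | (0 | 0)) ⊢ (no moves)
Partition-refinement fixed point:
  B0 = {p0}
  B1 = {p1}
  B2 = {p5, q5}
  B3 = {p8, p9, q8, q9}
  B4 = {p4}
  B5 = {p7}
  B6 = {p3, p6, q3, q6}
  B7 = {p2}
  B8 = {q0}
  B9 = {q1}
  B10 = {q2}
  B11 = {q7}
  B12 = {q4}
p0 ∈ B0, q0 ∈ B8 → different blocks

P ≁ Q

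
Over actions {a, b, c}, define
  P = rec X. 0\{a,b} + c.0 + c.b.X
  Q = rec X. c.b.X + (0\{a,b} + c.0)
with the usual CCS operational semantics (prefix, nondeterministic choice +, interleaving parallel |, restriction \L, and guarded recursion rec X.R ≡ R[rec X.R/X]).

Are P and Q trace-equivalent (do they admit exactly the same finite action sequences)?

trace-equivalent

LTS(P): 3 reachable states
  m0 = rec X. 0\{a,b} + c.0 + c.b.X :: =c=> m1, =c=> m2
  m1 = 0 :: (no moves)
  m2 = b.(rec X. 0\{a,b} + c.0 + c.b.X) :: =b=> m0
LTS(Q): 3 reachable states
  n0 = rec X. c.b.X + (0\{a,b} + c.0) :: =c=> n1, =c=> n2
  n1 = 0 :: (no moves)
  n2 = b.(rec X. c.b.X + (0\{a,b} + c.0)) :: =b=> n0
Bisimilarity quotient blocks:
  B0 = {m0, n0}
  B1 = {m2, n2}
  B2 = {m1, n1}
m0 ∈ B0, n0 ∈ B0 → same block
Bisimilar ⇒ trace-equivalent.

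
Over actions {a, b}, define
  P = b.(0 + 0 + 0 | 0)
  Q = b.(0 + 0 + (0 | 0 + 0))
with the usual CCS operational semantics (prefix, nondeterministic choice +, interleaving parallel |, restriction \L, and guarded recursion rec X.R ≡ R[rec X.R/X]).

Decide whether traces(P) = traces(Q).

LTS(P): 2 reachable states
  m0 = b.(0 + 0 + 0 | 0) → =b=> m1
  m1 = 0 + 0 + 0 | 0 → deadlocked
LTS(Q): 2 reachable states
  n0 = b.(0 + 0 + (0 | 0 + 0)) → =b=> n1
  n1 = 0 + 0 + (0 | 0 + 0) → deadlocked
Bisimilarity quotient blocks:
  B0 = {m0, n0}
  B1 = {m1, n1}
m0 ∈ B0, n0 ∈ B0 → same block
Bisimilar ⇒ trace-equivalent.

traces(P) = traces(Q)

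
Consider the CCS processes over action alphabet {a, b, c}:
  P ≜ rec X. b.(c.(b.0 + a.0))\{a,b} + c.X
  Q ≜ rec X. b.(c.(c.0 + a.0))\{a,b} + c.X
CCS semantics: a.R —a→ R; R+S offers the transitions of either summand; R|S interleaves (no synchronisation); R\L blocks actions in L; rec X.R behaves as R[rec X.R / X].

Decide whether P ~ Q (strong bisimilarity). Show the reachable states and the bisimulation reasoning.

P's transition system — 3 states:
  p0 = rec X. b.(c.(b.0 + a.0))\{a,b} + c.X | =b=> p1, =c=> p0
  p1 = (c.(b.0 + a.0))\{a,b} | =c=> p2
  p2 = (b.0 + a.0)\{a,b} | ·
Q's transition system — 4 states:
  q0 = rec X. b.(c.(c.0 + a.0))\{a,b} + c.X | =b=> q1, =c=> q0
  q1 = (c.(c.0 + a.0))\{a,b} | =c=> q2
  q2 = (c.0 + a.0)\{a,b} | =c=> q3
  q3 = 0\{a,b} | ·
Coarsest stable partition (strong bisimilarity classes):
  B0 = {p0}
  B1 = {p1, q2}
  B2 = {p2, q3}
  B3 = {q0}
  B4 = {q1}
p0 ∈ B0, q0 ∈ B3 → different blocks

NO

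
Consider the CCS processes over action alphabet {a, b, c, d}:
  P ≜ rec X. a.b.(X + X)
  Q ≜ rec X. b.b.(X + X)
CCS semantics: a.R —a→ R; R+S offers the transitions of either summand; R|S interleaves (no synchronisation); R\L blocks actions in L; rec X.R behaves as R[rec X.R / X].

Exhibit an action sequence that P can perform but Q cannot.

a

LTS(P): 3 reachable states
  p0 = rec X. a.b.(X + X) → —a→ p1
  p1 = b.((rec X. a.b.(X + X)) + (rec X. a.b.(X + X))) → —b→ p2
  p2 = (rec X. a.b.(X + X)) + (rec X. a.b.(X + X)) → —a→ p1
LTS(Q): 3 reachable states
  q0 = rec X. b.b.(X + X) → —b→ q1
  q1 = b.((rec X. b.b.(X + X)) + (rec X. b.b.(X + X))) → —b→ q2
  q2 = (rec X. b.b.(X + X)) + (rec X. b.b.(X + X)) → —b→ q1
Trace ⟨a⟩ through P, begin at {p0}:
  step 1 (a): {p1}
  — P admits the full trace.
Trace ⟨a⟩ through Q, begin at {q0}:
  step 1 (a): ∅  — Q cannot continue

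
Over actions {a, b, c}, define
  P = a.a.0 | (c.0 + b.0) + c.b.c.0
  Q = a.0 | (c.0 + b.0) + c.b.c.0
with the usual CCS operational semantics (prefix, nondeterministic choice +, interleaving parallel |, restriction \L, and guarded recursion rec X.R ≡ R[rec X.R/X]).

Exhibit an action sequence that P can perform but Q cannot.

Reachable graph of P (9 states):
  u0 = a.a.0 | (c.0 + b.0) + c.b.c.0 :: -a-> u1, -b-> u2, -c-> u2, -c-> u3
  u1 = a.0 | (c.0 + b.0) :: -a-> u4, -b-> u5, -c-> u5
  u2 = a.a.0 | 0 :: -a-> u5
  u3 = b.c.0 :: -b-> u6
  u4 = 0 | (c.0 + b.0) :: -b-> u7, -c-> u7
  u5 = a.0 | 0 :: -a-> u7
  u6 = c.0 :: -c-> u8
  u7 = 0 | 0 :: ∅
  u8 = 0 :: ∅
Reachable graph of Q (7 states):
  v0 = a.0 | (c.0 + b.0) + c.b.c.0 :: -a-> v1, -b-> v2, -c-> v2, -c-> v3
  v1 = 0 | (c.0 + b.0) :: -b-> v4, -c-> v4
  v2 = a.0 | 0 :: -a-> v4
  v3 = b.c.0 :: -b-> v5
  v4 = 0 | 0 :: ∅
  v5 = c.0 :: -c-> v6
  v6 = 0 :: ∅
Trace ⟨aa⟩ through P, begin at {u0}:
  [1] a ⇒ {u1}
  [2] a ⇒ {u4}
  ✓ P
Trace ⟨aa⟩ through Q, begin at {v0}:
  [1] a ⇒ {v1}
  [2] a ⇒ no successor for Q

aa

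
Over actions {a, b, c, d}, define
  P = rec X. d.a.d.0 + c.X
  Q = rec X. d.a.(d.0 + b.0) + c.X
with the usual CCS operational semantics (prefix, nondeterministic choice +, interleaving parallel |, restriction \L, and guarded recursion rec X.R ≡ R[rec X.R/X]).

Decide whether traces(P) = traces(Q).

trace-distinct — witness ⟨dab⟩

Reachable graph of P (4 states):
  m0 = rec X. d.a.d.0 + c.X → -c-> m0, -d-> m1
  m1 = a.d.0 → -a-> m2
  m2 = d.0 → -d-> m3
  m3 = 0 → stopped
Reachable graph of Q (4 states):
  n0 = rec X. d.a.(d.0 + b.0) + c.X → -c-> n0, -d-> n1
  n1 = a.(d.0 + b.0) → -a-> n2
  n2 = d.0 + b.0 → -b-> n3, -d-> n3
  n3 = 0 → stopped
Run σ = ⟨dab⟩ on Q: start {n0}
  [1] d ⇒ {n1}
  [2] a ⇒ {n2}
  [3] b ⇒ {n3}
  — Q admits the full trace.
Run σ = ⟨dab⟩ on P: start {m0}
  [1] d ⇒ {m1}
  [2] a ⇒ {m2}
  [3] b ⇒ ∅  — P cannot continue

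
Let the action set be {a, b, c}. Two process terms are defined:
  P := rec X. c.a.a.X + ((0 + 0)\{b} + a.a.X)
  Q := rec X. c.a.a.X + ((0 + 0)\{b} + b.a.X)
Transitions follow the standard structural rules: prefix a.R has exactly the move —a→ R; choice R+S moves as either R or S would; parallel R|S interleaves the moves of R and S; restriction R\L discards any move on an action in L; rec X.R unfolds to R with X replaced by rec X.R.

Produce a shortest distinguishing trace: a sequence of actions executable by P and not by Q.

Reachable graph of P (3 states):
  p0 = rec X. c.a.a.X + ((0 + 0)\{b} + a.a.X) has moves =a=> p1, =c=> p2
  p1 = a.(rec X. c.a.a.X + ((0 + 0)\{b} + a.a.X)) has moves =a=> p0
  p2 = a.a.(rec X. c.a.a.X + ((0 + 0)\{b} + a.a.X)) has moves =a=> p1
Reachable graph of Q (3 states):
  q0 = rec X. c.a.a.X + ((0 + 0)\{b} + b.a.X) has moves =b=> q1, =c=> q2
  q1 = a.(rec X. c.a.a.X + ((0 + 0)\{b} + b.a.X)) has moves =a=> q0
  q2 = a.a.(rec X. c.a.a.X + ((0 + 0)\{b} + b.a.X)) has moves =a=> q1
Trace ⟨a⟩ through P, begin at {p0}:
  after a @ step 1: {p1}
  P completes σ.
Trace ⟨a⟩ through Q, begin at {q0}:
  after a @ step 1: no successor for Q

a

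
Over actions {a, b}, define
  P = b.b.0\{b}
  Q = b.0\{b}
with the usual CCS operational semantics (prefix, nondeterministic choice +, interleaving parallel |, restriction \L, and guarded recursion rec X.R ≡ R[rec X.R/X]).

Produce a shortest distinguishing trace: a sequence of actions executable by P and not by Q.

bb

LTS(P): 3 reachable states
  u0 = b.b.0\{b} → --b--▸ u1
  u1 = b.0\{b} → --b--▸ u2
  u2 = 0\{b} → (no moves)
LTS(Q): 2 reachable states
  v0 = b.0\{b} → --b--▸ v1
  v1 = 0\{b} → (no moves)
Trace ⟨bb⟩ through P, begin at {u0}:
  [1] b ⇒ {u1}
  [2] b ⇒ {u2}
  P completes σ.
Trace ⟨bb⟩ through Q, begin at {v0}:
  [1] b ⇒ {v1}
  [2] b ⇒ no successor for Q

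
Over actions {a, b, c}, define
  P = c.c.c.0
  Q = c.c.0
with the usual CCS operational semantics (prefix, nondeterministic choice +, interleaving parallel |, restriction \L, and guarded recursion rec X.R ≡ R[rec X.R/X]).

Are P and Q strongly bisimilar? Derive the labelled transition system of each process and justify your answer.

P's transition system — 4 states:
  u0 = c.c.c.0 has moves --c--▸ u1
  u1 = c.c.0 has moves --c--▸ u2
  u2 = c.0 has moves --c--▸ u3
  u3 = 0 has moves ∅
Q's transition system — 3 states:
  v0 = c.c.0 has moves --c--▸ v1
  v1 = c.0 has moves --c--▸ v2
  v2 = 0 has moves ∅
Bisimilarity quotient blocks:
  B0 = {u0}
  B1 = {u1, v0}
  B2 = {u2, v1}
  B3 = {u3, v2}
u0 ∈ B0, v0 ∈ B1 → different blocks

not bisimilar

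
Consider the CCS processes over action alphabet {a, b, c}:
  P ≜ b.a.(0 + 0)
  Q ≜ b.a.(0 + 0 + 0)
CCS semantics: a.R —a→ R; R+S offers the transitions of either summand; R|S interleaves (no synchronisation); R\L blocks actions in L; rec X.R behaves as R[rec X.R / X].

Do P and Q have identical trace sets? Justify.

Reachable graph of P (3 states):
  s0 = b.a.(0 + 0) → —b→ s1
  s1 = a.(0 + 0) → —a→ s2
  s2 = 0 + 0 → (no moves)
Reachable graph of Q (3 states):
  t0 = b.a.(0 + 0 + 0) → —b→ t1
  t1 = a.(0 + 0 + 0) → —a→ t2
  t2 = 0 + 0 + 0 → (no moves)
Coarsest stable partition (strong bisimilarity classes):
  B0 = {s0, t0}
  B1 = {s1, t1}
  B2 = {s2, t2}
s0 ∈ B0, t0 ∈ B0 → same block
Bisimilar ⇒ trace-equivalent.

trace-equivalent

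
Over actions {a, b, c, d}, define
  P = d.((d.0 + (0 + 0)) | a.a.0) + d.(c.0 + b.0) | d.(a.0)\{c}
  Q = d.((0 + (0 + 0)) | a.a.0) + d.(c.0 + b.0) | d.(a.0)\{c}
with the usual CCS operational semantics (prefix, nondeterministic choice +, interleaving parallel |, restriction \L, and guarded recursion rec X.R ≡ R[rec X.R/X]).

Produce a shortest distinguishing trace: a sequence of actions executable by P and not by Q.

P's transition system — 15 states:
  m0 = d.((d.0 + (0 + 0)) | a.a.0) + d.(c.0 + b.0) | d.(a.0)\{c} has moves =d=> m1, =d=> m2, =d=> m3
  m1 = (c.0 + b.0) | d.(a.0)\{c} has moves =b=> m4, =c=> m4, =d=> m5
  m2 = (d.0 + (0 + 0)) | a.a.0 has moves =a=> m6, =d=> m7
  m3 = d.(c.0 + b.0) | (a.0)\{c} has moves =a=> m8, =d=> m5
  m4 = 0 | d.(a.0)\{c} has moves =d=> m9
  m5 = (c.0 + b.0) | (a.0)\{c} has moves =a=> m10, =b=> m9, =c=> m9
  m6 = (d.0 + (0 + 0)) | a.0 has moves =a=> m11, =d=> m12
  m7 = 0 | a.a.0 has moves =a=> m12
  m8 = d.(c.0 + b.0) | 0\{c} has moves =d=> m10
  m9 = 0 | (a.0)\{c} has moves =a=> m13
  m10 = (c.0 + b.0) | 0\{c} has moves =b=> m13, =c=> m13
  m11 = (d.0 + (0 + 0)) | 0 has moves =d=> m14
  m12 = 0 | a.0 has moves =a=> m14
  m13 = 0 | 0\{c} has moves ·
  m14 = 0 | 0 has moves ·
Q's transition system — 12 states:
  n0 = d.((0 + (0 + 0)) | a.a.0) + d.(c.0 + b.0) | d.(a.0)\{c} has moves =d=> n1, =d=> n2, =d=> n3
  n1 = (0 + (0 + 0)) | a.a.0 has moves =a=> n4
  n2 = (c.0 + b.0) | d.(a.0)\{c} has moves =b=> n5, =c=> n5, =d=> n6
  n3 = d.(c.0 + b.0) | (a.0)\{c} has moves =a=> n7, =d=> n6
  n4 = (0 + (0 + 0)) | a.0 has moves =a=> n8
  n5 = 0 | d.(a.0)\{c} has moves =d=> n9
  n6 = (c.0 + b.0) | (a.0)\{c} has moves =a=> n10, =b=> n9, =c=> n9
  n7 = d.(c.0 + b.0) | 0\{c} has moves =d=> n10
  n8 = (0 + (0 + 0)) | 0 has moves ·
  n9 = 0 | (a.0)\{c} has moves =a=> n11
  n10 = (c.0 + b.0) | 0\{c} has moves =b=> n11, =c=> n11
  n11 = 0 | 0\{c} has moves ·
Executing daad from P (initial set {m0}):
  after d @ step 1: {m1, m2, m3}
  after a @ step 2: {m6, m8}
  after a @ step 3: {m11}
  after d @ step 4: {m14}
  P completes σ.
Executing daad from Q (initial set {n0}):
  after d @ step 1: {n1, n2, n3}
  after a @ step 2: {n4, n7}
  after a @ step 3: {n8}
  after d @ step 4: no successor for Q

daad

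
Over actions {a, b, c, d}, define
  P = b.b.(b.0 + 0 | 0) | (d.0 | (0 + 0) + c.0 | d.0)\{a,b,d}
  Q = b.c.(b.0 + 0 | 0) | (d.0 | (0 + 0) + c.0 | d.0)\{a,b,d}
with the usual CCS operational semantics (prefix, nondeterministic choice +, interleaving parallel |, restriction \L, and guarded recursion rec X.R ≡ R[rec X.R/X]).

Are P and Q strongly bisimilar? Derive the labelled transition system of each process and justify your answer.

P ≁ Q

LTS(P): 8 reachable states
  s0 = b.b.(b.0 + 0 | 0) | (d.0 | (0 + 0) + c.0 | d.0)\{a,b,d} ⊢ --b--▸ s1, --c--▸ s2
  s1 = b.(b.0 + 0 | 0) | (d.0 | (0 + 0) + c.0 | d.0)\{a,b,d} ⊢ --b--▸ s3, --c--▸ s4
  s2 = b.b.(b.0 + 0 | 0) | (0 | d.0)\{a,b,d} ⊢ --b--▸ s4
  s3 = (b.0 + 0 | 0) | (d.0 | (0 + 0) + c.0 | d.0)\{a,b,d} ⊢ --b--▸ s5, --c--▸ s6
  s4 = b.(b.0 + 0 | 0) | (0 | d.0)\{a,b,d} ⊢ --b--▸ s6
  s5 = 0 | (d.0 | (0 + 0) + c.0 | d.0)\{a,b,d} ⊢ --c--▸ s7
  s6 = (b.0 + 0 | 0) | (0 | d.0)\{a,b,d} ⊢ --b--▸ s7
  s7 = 0 | (0 | d.0)\{a,b,d} ⊢ ·
LTS(Q): 8 reachable states
  t0 = b.c.(b.0 + 0 | 0) | (d.0 | (0 + 0) + c.0 | d.0)\{a,b,d} ⊢ --b--▸ t1, --c--▸ t2
  t1 = c.(b.0 + 0 | 0) | (d.0 | (0 + 0) + c.0 | d.0)\{a,b,d} ⊢ --c--▸ t3, --c--▸ t4
  t2 = b.c.(b.0 + 0 | 0) | (0 | d.0)\{a,b,d} ⊢ --b--▸ t4
  t3 = (b.0 + 0 | 0) | (d.0 | (0 + 0) + c.0 | d.0)\{a,b,d} ⊢ --b--▸ t5, --c--▸ t6
  t4 = c.(b.0 + 0 | 0) | (0 | d.0)\{a,b,d} ⊢ --c--▸ t6
  t5 = 0 | (d.0 | (0 + 0) + c.0 | d.0)\{a,b,d} ⊢ --c--▸ t7
  t6 = (b.0 + 0 | 0) | (0 | d.0)\{a,b,d} ⊢ --b--▸ t7
  t7 = 0 | (0 | d.0)\{a,b,d} ⊢ ·
Bisimilarity quotient blocks:
  B0 = {s0}
  B1 = {s2}
  B2 = {s4}
  B3 = {s6, t6}
  B4 = {s7, t7}
  B5 = {s1}
  B6 = {s3, t3}
  B7 = {s5, t5}
  B8 = {t0}
  B9 = {t1}
  B10 = {t4}
  B11 = {t2}
s0 ∈ B0, t0 ∈ B8 → different blocks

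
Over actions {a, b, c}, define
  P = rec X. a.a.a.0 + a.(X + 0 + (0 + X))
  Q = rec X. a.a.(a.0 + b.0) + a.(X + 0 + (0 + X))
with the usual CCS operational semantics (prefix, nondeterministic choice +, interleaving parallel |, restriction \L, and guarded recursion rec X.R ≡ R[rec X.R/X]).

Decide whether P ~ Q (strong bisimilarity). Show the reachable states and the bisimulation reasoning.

LTS(P): 5 reachable states
  u0 = rec X. a.a.a.0 + a.(X + 0 + (0 + X)) :: ··a··> u1, ··a··> u2
  u1 = (rec X. a.a.a.0 + a.(X + 0 + (0 + X))) + 0 + (0 + (rec X. a.a.a.0 + a.(X + 0 + (0 + X)))) :: ··a··> u1, ··a··> u2
  u2 = a.a.0 :: ··a··> u3
  u3 = a.0 :: ··a··> u4
  u4 = 0 :: (no moves)
LTS(Q): 5 reachable states
  v0 = rec X. a.a.(a.0 + b.0) + a.(X + 0 + (0 + X)) :: ··a··> v1, ··a··> v2
  v1 = (rec X. a.a.(a.0 + b.0) + a.(X + 0 + (0 + X))) + 0 + (0 + (rec X. a.a.(a.0 + b.0) + a.(X + 0 + (0 + X)))) :: ··a··> v1, ··a··> v2
  v2 = a.(a.0 + b.0) :: ··a··> v3
  v3 = a.0 + b.0 :: ··a··> v4, ··b··> v4
  v4 = 0 :: (no moves)
Bisimilarity quotient blocks:
  B0 = {u0, u1}
  B1 = {u2}
  B2 = {u3}
  B3 = {u4, v4}
  B4 = {v0, v1}
  B5 = {v2}
  B6 = {v3}
u0 ∈ B0, v0 ∈ B4 → different blocks

not bisimilar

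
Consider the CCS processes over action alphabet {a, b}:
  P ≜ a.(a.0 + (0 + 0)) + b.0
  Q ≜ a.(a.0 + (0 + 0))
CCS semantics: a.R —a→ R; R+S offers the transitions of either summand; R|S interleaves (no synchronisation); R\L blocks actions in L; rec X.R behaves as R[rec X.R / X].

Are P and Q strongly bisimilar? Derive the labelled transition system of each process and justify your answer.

Reachable graph of P (3 states):
  m0 = a.(a.0 + (0 + 0)) + b.0 :: =a=> m1, =b=> m2
  m1 = a.0 + (0 + 0) :: =a=> m2
  m2 = 0 :: (no moves)
Reachable graph of Q (3 states):
  n0 = a.(a.0 + (0 + 0)) :: =a=> n1
  n1 = a.0 + (0 + 0) :: =a=> n2
  n2 = 0 :: (no moves)
Partition-refinement fixed point:
  B0 = {m0}
  B1 = {m1, n1}
  B2 = {m2, n2}
  B3 = {n0}
m0 ∈ B0, n0 ∈ B3 → different blocks

not bisimilar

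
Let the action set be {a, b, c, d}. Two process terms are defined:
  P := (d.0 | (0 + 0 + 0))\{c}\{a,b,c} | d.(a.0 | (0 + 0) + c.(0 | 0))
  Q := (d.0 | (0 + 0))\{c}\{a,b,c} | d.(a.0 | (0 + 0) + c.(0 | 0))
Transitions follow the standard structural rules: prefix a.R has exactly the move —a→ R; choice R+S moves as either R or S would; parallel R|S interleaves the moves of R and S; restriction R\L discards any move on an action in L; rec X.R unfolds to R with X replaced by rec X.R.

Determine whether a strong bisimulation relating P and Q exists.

LTS(P): 8 reachable states
  s0 = (d.0 | (0 + 0 + 0))\{c}\{a,b,c} | d.(a.0 | (0 + 0) + c.(0 | 0)) ⊢ =d=> s1, =d=> s2
  s1 = (0 | (0 + 0 + 0))\{c}\{a,b,c} | d.(a.0 | (0 + 0) + c.(0 | 0)) ⊢ =d=> s3
  s2 = (d.0 | (0 + 0 + 0))\{c}\{a,b,c} | (a.0 | (0 + 0) + c.(0 | 0)) ⊢ =a=> s4, =c=> s5, =d=> s3
  s3 = (0 | (0 + 0 + 0))\{c}\{a,b,c} | (a.0 | (0 + 0) + c.(0 | 0)) ⊢ =a=> s6, =c=> s7
  s4 = (d.0 | (0 + 0 + 0))\{c}\{a,b,c} | (0 | (0 + 0)) ⊢ =d=> s6
  s5 = (d.0 | (0 + 0 + 0))\{c}\{a,b,c} | (0 | 0) ⊢ =d=> s7
  s6 = (0 | (0 + 0 + 0))\{c}\{a,b,c} | (0 | (0 + 0)) ⊢ deadlocked
  s7 = (0 | (0 + 0 + 0))\{c}\{a,b,c} | (0 | 0) ⊢ deadlocked
LTS(Q): 8 reachable states
  t0 = (d.0 | (0 + 0))\{c}\{a,b,c} | d.(a.0 | (0 + 0) + c.(0 | 0)) ⊢ =d=> t1, =d=> t2
  t1 = (0 | (0 + 0))\{c}\{a,b,c} | d.(a.0 | (0 + 0) + c.(0 | 0)) ⊢ =d=> t3
  t2 = (d.0 | (0 + 0))\{c}\{a,b,c} | (a.0 | (0 + 0) + c.(0 | 0)) ⊢ =a=> t4, =c=> t5, =d=> t3
  t3 = (0 | (0 + 0))\{c}\{a,b,c} | (a.0 | (0 + 0) + c.(0 | 0)) ⊢ =a=> t6, =c=> t7
  t4 = (d.0 | (0 + 0))\{c}\{a,b,c} | (0 | (0 + 0)) ⊢ =d=> t6
  t5 = (d.0 | (0 + 0))\{c}\{a,b,c} | (0 | 0) ⊢ =d=> t7
  t6 = (0 | (0 + 0))\{c}\{a,b,c} | (0 | (0 + 0)) ⊢ deadlocked
  t7 = (0 | (0 + 0))\{c}\{a,b,c} | (0 | 0) ⊢ deadlocked
Bisimilarity quotient blocks:
  B0 = {s0, t0}
  B1 = {s1, t1}
  B2 = {s3, t3}
  B3 = {s6, s7, t6, t7}
  B4 = {s2, t2}
  B5 = {s4, s5, t4, t5}
s0 ∈ B0, t0 ∈ B0 → same block

YES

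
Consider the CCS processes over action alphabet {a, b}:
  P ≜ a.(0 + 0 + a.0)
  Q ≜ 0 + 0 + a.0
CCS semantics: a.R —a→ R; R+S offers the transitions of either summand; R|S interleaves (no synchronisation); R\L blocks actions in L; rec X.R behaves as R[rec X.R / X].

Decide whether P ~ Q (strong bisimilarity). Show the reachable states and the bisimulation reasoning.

P's transition system — 3 states:
  s0 = a.(0 + 0 + a.0) | —a→ s1
  s1 = 0 + 0 + a.0 | —a→ s2
  s2 = 0 | (no moves)
Q's transition system — 2 states:
  t0 = 0 + 0 + a.0 | —a→ t1
  t1 = 0 | (no moves)
Partition-refinement fixed point:
  B0 = {s0}
  B1 = {s1, t0}
  B2 = {s2, t1}
s0 ∈ B0, t0 ∈ B1 → different blocks

P ≁ Q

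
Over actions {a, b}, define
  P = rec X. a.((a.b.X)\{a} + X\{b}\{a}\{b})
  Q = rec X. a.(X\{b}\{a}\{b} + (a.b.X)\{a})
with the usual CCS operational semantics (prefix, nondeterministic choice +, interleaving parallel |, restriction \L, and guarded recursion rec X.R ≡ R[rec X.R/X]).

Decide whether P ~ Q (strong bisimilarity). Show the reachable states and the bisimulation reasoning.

YES

Reachable graph of P (2 states):
  m0 = rec X. a.((a.b.X)\{a} + X\{b}\{a}\{b}) :: —a→ m1
  m1 = (a.b.(rec X. a.((a.b.X)\{a} + X\{b}\{a}\{b})))\{a} + (rec X. a.((a.b.X)\{a} + X\{b}\{a}\{b}))\{b}\{a}\{b} :: ∅
Reachable graph of Q (2 states):
  n0 = rec X. a.(X\{b}\{a}\{b} + (a.b.X)\{a}) :: —a→ n1
  n1 = (rec X. a.(X\{b}\{a}\{b} + (a.b.X)\{a}))\{b}\{a}\{b} + (a.b.(rec X. a.(X\{b}\{a}\{b} + (a.b.X)\{a})))\{a} :: ∅
Coarsest stable partition (strong bisimilarity classes):
  B0 = {m0, n0}
  B1 = {m1, n1}
m0 ∈ B0, n0 ∈ B0 → same block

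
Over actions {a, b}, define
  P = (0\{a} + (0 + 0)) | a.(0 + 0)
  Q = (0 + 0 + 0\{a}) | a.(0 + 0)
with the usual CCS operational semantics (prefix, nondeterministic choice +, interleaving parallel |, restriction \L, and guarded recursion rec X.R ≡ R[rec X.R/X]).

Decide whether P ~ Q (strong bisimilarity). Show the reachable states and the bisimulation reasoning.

P's transition system — 2 states:
  u0 = (0\{a} + (0 + 0)) | a.(0 + 0) :: —a→ u1
  u1 = (0\{a} + (0 + 0)) | (0 + 0) :: deadlocked
Q's transition system — 2 states:
  v0 = (0 + 0 + 0\{a}) | a.(0 + 0) :: —a→ v1
  v1 = (0 + 0 + 0\{a}) | (0 + 0) :: deadlocked
Partition-refinement fixed point:
  B0 = {u0, v0}
  B1 = {u1, v1}
u0 ∈ B0, v0 ∈ B0 → same block

P ~ Q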